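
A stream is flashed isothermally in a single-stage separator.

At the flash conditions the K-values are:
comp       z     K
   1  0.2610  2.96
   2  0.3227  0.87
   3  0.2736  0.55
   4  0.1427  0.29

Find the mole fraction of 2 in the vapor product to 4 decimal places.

y_2 = 0.2926

Let ψ = V/F and solve Σ zᵢ(Kᵢ−1)/(1+ψ(Kᵢ−1)) = 0.
g(0) = ΣzᵢKᵢ − 1 = 0.2452 and g(1) = 1 − Σzᵢ/Kᵢ = -0.4486, so a root lies in (0, 1).
Newton iteration, ψ⁰ = 0.44:
  ψ = 0.4400: g = -0.07068, g' = -0.5335 → ψ = 0.3075
  ψ = 0.3075: g = 0.00298, g' = -0.5886 → ψ = 0.3126
Converged at ψ = 0.3126.
Compositions from xᵢ = zᵢ/(1+ψ(Kᵢ−1)), yᵢ = Kᵢxᵢ:
  1: x = 0.1618, y = 0.4791
  2: x = 0.3364, y = 0.2926
  3: x = 0.3184, y = 0.1751
  4: x = 0.1834, y = 0.0532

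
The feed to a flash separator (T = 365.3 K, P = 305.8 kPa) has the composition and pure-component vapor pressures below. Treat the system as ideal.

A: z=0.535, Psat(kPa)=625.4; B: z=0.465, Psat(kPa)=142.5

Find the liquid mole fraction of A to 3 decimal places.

x_A = 0.338

Raoult's law: Kᵢ = Pᵢˢᵃᵗ/P = Pᵢˢᵃᵗ/305.8.
  K_A = 625.4/305.8 = 2.04513, K_B = 142.5/305.8 = 0.46599
Material balance + equilibrium reduce to Σ zᵢ(Kᵢ−1)/(1+V/F(Kᵢ−1)) = 0.
g(0) = ΣzᵢKᵢ − 1 = 0.311 and g(1) = 1 − Σzᵢ/Kᵢ = -0.259, so a root lies in (0, 1).
Binary case is linear: z₁(K₁−1)(1+V/F(K₂−1)) + z₂(K₂−1)(1+V/F(K₁−1)) = 0
⇒ V/F = [z₁(K₁−1)+z₂(K₂−1)] / [−(K₁−1)(K₂−1)] = 0.3108/0.5581 = 0.557
Compositions from xᵢ = zᵢ/(1+V/F(Kᵢ−1)), yᵢ = Kᵢxᵢ:
  A: x = 0.338, y = 0.692
  B: x = 0.662, y = 0.308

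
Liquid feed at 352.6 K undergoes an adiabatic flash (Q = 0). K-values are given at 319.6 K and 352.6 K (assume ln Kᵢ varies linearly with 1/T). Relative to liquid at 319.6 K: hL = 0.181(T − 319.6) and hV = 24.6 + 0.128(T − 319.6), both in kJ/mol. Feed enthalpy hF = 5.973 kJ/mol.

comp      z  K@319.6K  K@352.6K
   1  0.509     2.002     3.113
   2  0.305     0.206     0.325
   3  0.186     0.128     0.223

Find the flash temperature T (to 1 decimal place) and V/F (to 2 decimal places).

Adiabatic flash: solve Rachford–Rice at each trial T, then check hF = ψ·hV(T) + (1−ψ)·hL(T).
  T = 319.6 K: K = (2.002, 0.206, 0.128), RR gives ψ = 0.128, H_out = 3.146 kJ/mol
  T = 352.6 K: K = (3.113, 0.325, 0.223), RR gives ψ = 0.479, H_out = 16.920 kJ/mol
  T = 336.1 K: K = (2.524, 0.262, 0.171), RR gives ψ = 0.336, H_out = 10.954 kJ/mol
  T = 327.9 K: K = (2.256, 0.233, 0.149), RR gives ψ = 0.246, H_out = 7.440 kJ/mol
  T = 323.8 K: K = (2.128, 0.219, 0.138), RR gives ψ = 0.192, H_out = 5.439 kJ/mol
  T = 325.9 K: K = (2.193, 0.226, 0.144), RR gives ψ = 0.220, H_out = 6.489 kJ/mol
Linear interpolation between T = 323.8 (H_out = 5.439) and T = 325.9 (H_out = 6.489) on hF = 5.973 gives T ≈ 324.9 K, at which ψ = 0.21.

T = 324.9 K, V/F = 0.21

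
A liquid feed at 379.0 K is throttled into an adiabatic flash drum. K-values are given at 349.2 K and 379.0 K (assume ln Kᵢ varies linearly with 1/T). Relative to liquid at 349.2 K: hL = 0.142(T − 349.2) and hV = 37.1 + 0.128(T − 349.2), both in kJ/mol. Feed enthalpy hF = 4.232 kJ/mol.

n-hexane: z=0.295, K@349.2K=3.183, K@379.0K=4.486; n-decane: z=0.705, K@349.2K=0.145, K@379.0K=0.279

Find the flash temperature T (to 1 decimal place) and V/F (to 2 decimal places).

Adiabatic flash: solve Rachford–Rice at each trial T, then check hF = ψ·hV(T) + (1−ψ)·hL(T).
  T = 349.2 K: K = (3.183, 0.145), RR gives ψ = 0.022, H_out = 0.819 kJ/mol
  T = 379.0 K: K = (4.486, 0.279), RR gives ψ = 0.207, H_out = 11.822 kJ/mol
  T = 364.1 K: K = (3.805, 0.204), RR gives ψ = 0.119, H_out = 6.514 kJ/mol
  T = 356.6 K: K = (3.485, 0.172), RR gives ψ = 0.073, H_out = 3.740 kJ/mol
  T = 360.4 K: K = (3.645, 0.188), RR gives ψ = 0.097, H_out = 5.163 kJ/mol
  T = 358.5 K: K = (3.565, 0.180), RR gives ψ = 0.085, H_out = 4.457 kJ/mol
Linear interpolation between T = 356.6 (H_out = 3.740) and T = 358.5 (H_out = 4.457) on hF = 4.232 gives T ≈ 357.9 K, at which ψ = 0.08.

T = 357.9 K, V/F = 0.08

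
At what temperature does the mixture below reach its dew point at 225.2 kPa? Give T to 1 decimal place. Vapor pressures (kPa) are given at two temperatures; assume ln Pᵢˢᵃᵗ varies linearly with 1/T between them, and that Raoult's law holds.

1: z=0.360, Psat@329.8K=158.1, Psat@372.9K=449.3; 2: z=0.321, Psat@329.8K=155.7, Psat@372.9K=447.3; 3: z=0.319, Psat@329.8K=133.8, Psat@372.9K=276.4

T = 347.7 K

Dew-point temperature: Σzᵢ·P/Pᵢˢᵃᵗ(T) = 1. Interpolate ln Pᵢˢᵃᵗ = aᵢ + bᵢ/T.
  T = 329.8 K: ΣzᵢP/Pᵢˢᵃᵗ = 1.5140
  T = 372.9 K: ΣzᵢP/Pᵢˢᵃᵗ = 0.6020
  T = 351.4 K: ΣzᵢP/Pᵢˢᵃᵗ = 0.9242
  T = 340.6 K: ΣzᵢP/Pᵢˢᵃᵗ = 1.1726
  T = 346.0 K: ΣzᵢP/Pᵢˢᵃᵗ = 1.0389
  T = 348.7 K: ΣzᵢP/Pᵢˢᵃᵗ = 0.9793
  T = 347.4 K: ΣzᵢP/Pᵢˢᵃᵗ = 1.0074
Interpolating between 347.4 K and 348.7 K gives T ≈ 347.7 K.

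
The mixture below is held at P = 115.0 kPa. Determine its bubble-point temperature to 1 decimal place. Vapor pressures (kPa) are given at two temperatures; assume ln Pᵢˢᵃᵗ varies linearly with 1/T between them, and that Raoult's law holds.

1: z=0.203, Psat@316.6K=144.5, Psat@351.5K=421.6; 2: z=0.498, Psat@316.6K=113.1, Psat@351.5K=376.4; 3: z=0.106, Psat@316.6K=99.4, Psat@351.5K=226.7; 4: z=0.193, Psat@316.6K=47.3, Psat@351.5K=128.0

Bubble-point temperature: ΣzᵢPᵢˢᵃᵗ(T) = P. Interpolate ln Pᵢˢᵃᵗ = aᵢ + bᵢ/T.
  T = 316.6 K: ΣzᵢPᵢˢᵃᵗ = 105.32 kPa
  T = 351.5 K: ΣzᵢPᵢˢᵃᵗ = 321.77 kPa
  T = 334.1 K: ΣzᵢPᵢˢᵃᵗ = 189.53 kPa
  T = 325.4 K: ΣzᵢPᵢˢᵃᵗ = 142.58 kPa
  T = 321.0 K: ΣzᵢPᵢˢᵃᵗ = 122.78 kPa
  T = 318.8 K: ΣzᵢPᵢˢᵃᵗ = 113.77 kPa
Interpolating between 318.8 K and 321.0 K gives T ≈ 319.1 K.

T = 319.1 K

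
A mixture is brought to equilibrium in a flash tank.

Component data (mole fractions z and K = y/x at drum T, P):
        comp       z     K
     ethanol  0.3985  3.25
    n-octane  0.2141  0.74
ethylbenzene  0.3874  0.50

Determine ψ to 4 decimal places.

ψ = 0.6680

Rachford–Rice: g(ψ) = Σ zᵢ(Kᵢ−1)/(1+ψ(Kᵢ−1)) = 0.
Check two-phase: ΣzᵢKᵢ = 1.6473 > 1 and Σzᵢ/Kᵢ = 1.1867 > 1, so g(0) = 0.6473 > 0 and g(1) = -0.1867 < 0.
Newton–Raphson from ψ = 0.67:
  ψ = 0.6700: g = -0.00111, g' = -0.5611 → ψ = 0.6680
Converged at ψ = 0.6680.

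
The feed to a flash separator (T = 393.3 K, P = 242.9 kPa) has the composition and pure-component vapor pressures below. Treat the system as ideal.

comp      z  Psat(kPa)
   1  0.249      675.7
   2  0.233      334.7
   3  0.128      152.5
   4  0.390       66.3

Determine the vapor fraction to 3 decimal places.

ψ = 0.234

Raoult's law: Kᵢ = Pᵢˢᵃᵗ/P = Pᵢˢᵃᵗ/242.9.
  K_1 = 675.7/242.9 = 2.78180, K_2 = 334.7/242.9 = 1.37793, K_3 = 152.5/242.9 = 0.62783, K_4 = 66.3/242.9 = 0.27295
Iterate (Newton) starting at ψ = 0.66:
  ψ = 0.660: g = -0.3339, g' = -0.981 → ψ = 0.320
  ψ = 0.320: g = -0.0623, g' = -0.720 → ψ = 0.233
  ψ = 0.233: g = 0.0007, g' = -0.743 → ψ = 0.234
Converged at ψ = 0.234.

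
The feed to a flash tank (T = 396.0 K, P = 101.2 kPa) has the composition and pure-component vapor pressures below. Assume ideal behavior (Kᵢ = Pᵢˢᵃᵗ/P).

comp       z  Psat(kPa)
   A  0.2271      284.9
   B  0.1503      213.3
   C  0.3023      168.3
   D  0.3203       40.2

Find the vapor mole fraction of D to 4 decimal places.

y_D = 0.2520

Raoult's law: Kᵢ = Pᵢˢᵃᵗ/P = Pᵢˢᵃᵗ/101.2.
  K_A = 284.9/101.2 = 2.815217, K_B = 213.3/101.2 = 2.107708, K_C = 168.3/101.2 = 1.663043, K_D = 40.2/101.2 = 0.397233
Material balance + equilibrium reduce to Σ zᵢ(Kᵢ−1)/(1+V/F(Kᵢ−1)) = 0.
g(0) = ΣzᵢKᵢ − 1 = 0.5861 and g(1) = 1 − Σzᵢ/Kᵢ = -0.1401, so a root lies in (0, 1).
Newton–Raphson from V/F = 0.31:
  V/F = 0.3100: g = 0.31656, g' = -0.6761 → V/F = 0.7782
  V/F = 0.7782: g = 0.02883, g' = -0.6524 → V/F = 0.8224
  V/F = 0.8224: g = -0.00067, g' = -0.6842 → V/F = 0.8214
Converged at V/F = 0.8214.
Compositions from xᵢ = zᵢ/(1+V/F(Kᵢ−1)), yᵢ = Kᵢxᵢ:
  A: x = 0.0912, y = 0.2566
  B: x = 0.0787, y = 0.1659
  C: x = 0.1957, y = 0.3255
  D: x = 0.6344, y = 0.2520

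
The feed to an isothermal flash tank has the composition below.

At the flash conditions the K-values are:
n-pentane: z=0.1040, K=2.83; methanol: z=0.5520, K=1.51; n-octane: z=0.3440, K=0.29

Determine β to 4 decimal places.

β = 0.4047

Material balance + equilibrium reduce to Σ zᵢ(Kᵢ−1)/(1+β(Kᵢ−1)) = 0.
Check two-phase: ΣzᵢKᵢ = 1.2276 > 1 and Σzᵢ/Kᵢ = 1.5885 > 1, so g(0) = 0.2276 > 0 and g(1) = -0.5885 < 0.
Newton iteration, β⁰ = 0.41:
  β = 0.4100: g = -0.00296, g' = -0.5570 → β = 0.4047
Converged at β = 0.4047.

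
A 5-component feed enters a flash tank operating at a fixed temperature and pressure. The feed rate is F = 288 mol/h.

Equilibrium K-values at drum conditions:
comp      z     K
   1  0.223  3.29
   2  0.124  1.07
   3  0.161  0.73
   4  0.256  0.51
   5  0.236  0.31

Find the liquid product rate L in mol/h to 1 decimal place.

L = 235.8 mol/h

Newton iteration, ψ⁰ = 0.57:
  ψ = 0.570: g = -0.2640, g' = -0.661 → ψ = 0.170
  ψ = 0.170: g = 0.0089, g' = -0.836 → ψ = 0.181
Converged at ψ = 0.181.
Then V = ψ·F = 0.1812·288 = 52.2 mol/h and L = F − V = 235.8 mol/h.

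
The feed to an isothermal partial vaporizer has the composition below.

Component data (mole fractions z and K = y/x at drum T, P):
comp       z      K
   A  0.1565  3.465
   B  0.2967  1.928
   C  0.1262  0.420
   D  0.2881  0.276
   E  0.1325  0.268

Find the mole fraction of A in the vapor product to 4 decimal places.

Let β = V/F and solve Σ zᵢ(Kᵢ−1)/(1+β(Kᵢ−1)) = 0.
Feasibility: ΣzᵢKᵢ = 1.2823, Σzᵢ/Kᵢ = 2.0378 — both > 1, two phases present.
Iterate (Newton) starting at β = 0.51:
  β = 0.5100: g = -0.23160, g' = -0.9503 → β = 0.2663
  β = 0.2663: g = -0.01177, g' = -0.9116 → β = 0.2534
Converged at β = 0.2534.
Compositions from xᵢ = zᵢ/(1+β(Kᵢ−1)), yᵢ = Kᵢxᵢ:
  A: x = 0.0963, y = 0.3338
  B: x = 0.2402, y = 0.4631
  C: x = 0.1479, y = 0.0621
  D: x = 0.3528, y = 0.0974
  E: x = 0.1627, y = 0.0436

y_A = 0.3338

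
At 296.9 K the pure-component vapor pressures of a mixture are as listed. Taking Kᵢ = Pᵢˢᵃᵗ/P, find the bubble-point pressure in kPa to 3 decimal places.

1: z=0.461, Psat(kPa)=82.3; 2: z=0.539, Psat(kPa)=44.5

Pbub = 61.926 kPa

At the bubble point ψ → 0, so ΣzᵢKᵢ = 1 with Kᵢ = Pᵢˢᵃᵗ/P ⇒ P = ΣzᵢPᵢˢᵃᵗ.
P = 0.461·82.3 + 0.539·44.5 = 61.926 kPa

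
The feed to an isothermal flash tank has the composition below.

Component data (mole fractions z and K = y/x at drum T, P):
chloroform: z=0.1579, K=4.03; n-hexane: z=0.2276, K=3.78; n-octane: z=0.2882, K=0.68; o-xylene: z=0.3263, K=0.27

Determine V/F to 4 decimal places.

Rachford–Rice: g(V/F) = Σ zᵢ(Kᵢ−1)/(1+V/F(Kᵢ−1)) = 0.
Feasibility: ΣzᵢKᵢ = 1.7807, Σzᵢ/Kᵢ = 1.7317 — both > 1, two phases present.
Iterate (Newton) starting at V/F = 0.59:
  V/F = 0.5900: g = -0.12082, g' = -1.0202 → V/F = 0.4716
  V/F = 0.4716: g = -0.00109, g' = -1.0204 → V/F = 0.4705
Converged at V/F = 0.4705.

V/F = 0.4705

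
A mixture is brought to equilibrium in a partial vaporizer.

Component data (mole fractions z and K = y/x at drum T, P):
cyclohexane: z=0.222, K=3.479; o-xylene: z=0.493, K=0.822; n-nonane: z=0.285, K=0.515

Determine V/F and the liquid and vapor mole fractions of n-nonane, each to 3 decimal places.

V/F = 0.423, x_n-nonane = 0.358, y_n-nonane = 0.185

Rachford–Rice: g(V/F) = Σ zᵢ(Kᵢ−1)/(1+V/F(Kᵢ−1)) = 0.
Check two-phase: ΣzᵢKᵢ = 1.324 > 1 and Σzᵢ/Kᵢ = 1.217 > 1, so g(0) = 0.324 > 0 and g(1) = -0.217 < 0.
Newton–Raphson from V/F = 0.39:
  V/F = 0.390: g = 0.0150, g' = -0.473 → V/F = 0.422
  V/F = 0.422: g = 0.0004, g' = -0.450 → V/F = 0.423
Converged at V/F = 0.423.
Compositions from xᵢ = zᵢ/(1+V/F(Kᵢ−1)), yᵢ = Kᵢxᵢ:
  cyclohexane: x = 0.108, y = 0.377
  o-xylene: x = 0.533, y = 0.438
  n-nonane: x = 0.358, y = 0.185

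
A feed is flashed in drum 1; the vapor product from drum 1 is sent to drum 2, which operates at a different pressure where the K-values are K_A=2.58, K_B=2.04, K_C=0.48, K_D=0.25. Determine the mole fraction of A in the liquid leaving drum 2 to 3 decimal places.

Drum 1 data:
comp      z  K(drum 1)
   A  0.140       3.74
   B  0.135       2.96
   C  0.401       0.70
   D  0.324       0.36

Drum 1:
Material balance + equilibrium reduce to Σ zᵢ(Kᵢ−1)/(1+ψ₁(Kᵢ−1)) = 0.
g(0) = ΣzᵢKᵢ − 1 = 0.321 and g(1) = 1 − Σzᵢ/Kᵢ = -0.556, so a root lies in (0, 1).
Newton–Raphson from ψ₁ = 0.5:
  ψ₁ = 0.500: g = -0.1510, g' = -0.656 → ψ₁ = 0.270
  ψ₁ = 0.270: g = 0.0120, g' = -0.806 → ψ₁ = 0.285
Converged at ψ₁ = 0.285.
Drum-1 compositions:
  A: x = 0.079, y = 0.294
  B: x = 0.087, y = 0.256
  C: x = 0.438, y = 0.307
  D: x = 0.396, y = 0.143
Drum-2 feed = drum-1 vapor: z₂ = (0.2940, 0.2564, 0.3069, 0.1427).
Drum 2:
Rachford–Rice: g(ψ₂) = Σ zᵢ(Kᵢ−1)/(1+ψ₂(Kᵢ−1)) = 0.
Feasibility: ΣzᵢKᵢ = 1.465, Σzᵢ/Kᵢ = 1.450 — both > 1, two phases present.
Newton–Raphson from ψ₂ = 0.35:
  ψ₂ = 0.350: g = 0.1544, g' = -0.725 → ψ₂ = 0.563
  ψ₂ = 0.563: g = 0.0032, g' = -0.722 → ψ₂ = 0.567
Converged at ψ₂ = 0.567.
  A: x = 0.155, y = 0.400
  B: x = 0.161, y = 0.329
  C: x = 0.435, y = 0.209
  D: x = 0.248, y = 0.062

x_A (drum 2) = 0.155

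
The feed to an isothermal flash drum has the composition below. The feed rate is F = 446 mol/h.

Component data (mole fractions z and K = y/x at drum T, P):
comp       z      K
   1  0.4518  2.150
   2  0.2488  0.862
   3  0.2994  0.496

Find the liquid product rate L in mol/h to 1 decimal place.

L = 113.8 mol/h

Rachford–Rice: g(V/F) = Σ zᵢ(Kᵢ−1)/(1+V/F(Kᵢ−1)) = 0.
Feasibility: ΣzᵢKᵢ = 1.3343, Σzᵢ/Kᵢ = 1.1024 — both > 1, two phases present.
Iterate (Newton) starting at V/F = 0.56:
  V/F = 0.5600: g = 0.06860, g' = -0.3743 → V/F = 0.7433
  V/F = 0.7433: g = 0.00058, g' = -0.3740 → V/F = 0.7448
Converged at V/F = 0.7448.
Then V = V/F·F = 0.7448·446 = 332.2 mol/h and L = F − V = 113.8 mol/h.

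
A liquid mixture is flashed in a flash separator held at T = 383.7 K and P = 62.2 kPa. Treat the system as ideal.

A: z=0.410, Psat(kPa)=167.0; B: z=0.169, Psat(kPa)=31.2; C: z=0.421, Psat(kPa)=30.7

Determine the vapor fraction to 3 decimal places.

Raoult's law: Kᵢ = Pᵢˢᵃᵗ/P = Pᵢˢᵃᵗ/62.2.
  K_A = 167.0/62.2 = 2.68489, K_B = 31.2/62.2 = 0.50161, K_C = 30.7/62.2 = 0.49357
Rachford–Rice: g(ψ) = Σ zᵢ(Kᵢ−1)/(1+ψ(Kᵢ−1)) = 0.
Check two-phase: ΣzᵢKᵢ = 1.393 > 1 and Σzᵢ/Kᵢ = 1.343 > 1, so g(0) = 0.393 > 0 and g(1) = -0.343 < 0.
Iterate (Newton) starting at ψ = 0.5:
  ψ = 0.500: g = -0.0227, g' = -0.611 → ψ = 0.463
Converged at ψ = 0.463.

ψ = 0.463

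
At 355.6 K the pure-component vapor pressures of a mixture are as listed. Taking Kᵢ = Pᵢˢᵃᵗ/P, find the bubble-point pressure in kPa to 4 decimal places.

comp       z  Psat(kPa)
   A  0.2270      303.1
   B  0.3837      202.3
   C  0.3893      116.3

At the bubble point ψ → 0, so ΣzᵢKᵢ = 1 with Kᵢ = Pᵢˢᵃᵗ/P ⇒ P = ΣzᵢPᵢˢᵃᵗ.
P = 0.2270·303.1 + 0.3837·202.3 + 0.3893·116.3 = 191.7018 kPa

Pbub = 191.7018 kPa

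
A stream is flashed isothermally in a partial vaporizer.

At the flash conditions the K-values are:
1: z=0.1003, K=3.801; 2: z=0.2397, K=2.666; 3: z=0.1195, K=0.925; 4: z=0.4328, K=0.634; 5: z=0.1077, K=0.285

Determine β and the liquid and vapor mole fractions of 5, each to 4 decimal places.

β = 0.5214, x_5 = 0.1717, y_5 = 0.0489

Rachford–Rice: g(β) = Σ zᵢ(Kᵢ−1)/(1+β(Kᵢ−1)) = 0.
Check two-phase: ΣzᵢKᵢ = 1.4359 > 1 and Σzᵢ/Kᵢ = 1.3060 > 1, so g(0) = 0.4359 > 0 and g(1) = -0.3060 < 0.
Newton iteration, β⁰ = 0.5:
  β = 0.5000: g = 0.01185, g' = -0.5555 → β = 0.5213
  β = 0.5213: g = 0.00006, g' = -0.5498 → β = 0.5214
Converged at β = 0.5214.
Compositions from xᵢ = zᵢ/(1+β(Kᵢ−1)), yᵢ = Kᵢxᵢ:
  1: x = 0.0408, y = 0.1549
  2: x = 0.1283, y = 0.3420
  3: x = 0.1244, y = 0.1150
  4: x = 0.5349, y = 0.3391
  5: x = 0.1717, y = 0.0489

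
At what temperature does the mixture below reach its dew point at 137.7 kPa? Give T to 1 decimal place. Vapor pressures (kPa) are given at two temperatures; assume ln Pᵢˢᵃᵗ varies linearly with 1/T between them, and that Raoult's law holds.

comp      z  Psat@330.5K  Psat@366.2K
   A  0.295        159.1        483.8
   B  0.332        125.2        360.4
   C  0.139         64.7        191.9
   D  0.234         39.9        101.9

Dew-point temperature: Σzᵢ·P/Pᵢˢᵃᵗ(T) = 1. Interpolate ln Pᵢˢᵃᵗ = aᵢ + bᵢ/T.
  T = 330.5 K: ΣzᵢP/Pᵢˢᵃᵗ = 1.7239
  T = 366.2 K: ΣzᵢP/Pᵢˢᵃᵗ = 0.6268
  T = 348.4 K: ΣzᵢP/Pᵢˢᵃᵗ = 1.0107
  T = 357.3 K: ΣzᵢP/Pᵢˢᵃᵗ = 0.7911
  T = 352.9 K: ΣzᵢP/Pᵢˢᵃᵗ = 0.8915
  T = 350.6 K: ΣzᵢP/Pᵢˢᵃᵗ = 0.9502
Interpolating between 348.4 K and 350.6 K gives T ≈ 348.8 K.

T = 348.8 K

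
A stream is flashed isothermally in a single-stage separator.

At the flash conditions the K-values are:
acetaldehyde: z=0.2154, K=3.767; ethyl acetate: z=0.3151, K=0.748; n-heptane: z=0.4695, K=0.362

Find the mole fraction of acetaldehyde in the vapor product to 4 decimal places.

y_acetaldehyde = 0.5657

Rachford–Rice: g(ψ) = Σ zᵢ(Kᵢ−1)/(1+ψ(Kᵢ−1)) = 0.
Check two-phase: ΣzᵢKᵢ = 1.2171 > 1 and Σzᵢ/Kᵢ = 1.7754 > 1, so g(0) = 0.2171 > 0 and g(1) = -0.7754 < 0.
Iterate (Newton) starting at ψ = 0.5:
  ψ = 0.5000: g = -0.28065, g' = -0.7286 → ψ = 0.1148
  ψ = 0.1148: g = 0.04735, g' = -1.1936 → ψ = 0.1545
  ψ = 0.1545: g = 0.00264, g' = -1.0663 → ψ = 0.1569
Converged at ψ = 0.1569.
Compositions from xᵢ = zᵢ/(1+ψ(Kᵢ−1)), yᵢ = Kᵢxᵢ:
  acetaldehyde: x = 0.1502, y = 0.5657
  ethyl acetate: x = 0.3281, y = 0.2454
  n-heptane: x = 0.5217, y = 0.1889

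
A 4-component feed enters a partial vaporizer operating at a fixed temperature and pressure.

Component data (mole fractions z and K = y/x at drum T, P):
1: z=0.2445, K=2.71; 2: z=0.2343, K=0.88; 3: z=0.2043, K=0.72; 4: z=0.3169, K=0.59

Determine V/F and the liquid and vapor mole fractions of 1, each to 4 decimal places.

Rachford–Rice: g(V/F) = Σ zᵢ(Kᵢ−1)/(1+V/F(Kᵢ−1)) = 0.
g(0) = ΣzᵢKᵢ − 1 = 0.2028 and g(1) = 1 − Σzᵢ/Kᵢ = -0.1773, so a root lies in (0, 1).
Iterate (Newton) starting at V/F = 0.35:
  V/F = 0.3500: g = 0.01709, g' = -0.3758 → V/F = 0.3955
  V/F = 0.3955: g = 0.00050, g' = -0.3543 → V/F = 0.3969
Converged at V/F = 0.3969.
Compositions from xᵢ = zᵢ/(1+V/F(Kᵢ−1)), yᵢ = Kᵢxᵢ:
  1: x = 0.1456, y = 0.3947
  2: x = 0.2460, y = 0.2165
  3: x = 0.2298, y = 0.1655
  4: x = 0.3785, y = 0.2233

V/F = 0.3969, x_1 = 0.1456, y_1 = 0.3947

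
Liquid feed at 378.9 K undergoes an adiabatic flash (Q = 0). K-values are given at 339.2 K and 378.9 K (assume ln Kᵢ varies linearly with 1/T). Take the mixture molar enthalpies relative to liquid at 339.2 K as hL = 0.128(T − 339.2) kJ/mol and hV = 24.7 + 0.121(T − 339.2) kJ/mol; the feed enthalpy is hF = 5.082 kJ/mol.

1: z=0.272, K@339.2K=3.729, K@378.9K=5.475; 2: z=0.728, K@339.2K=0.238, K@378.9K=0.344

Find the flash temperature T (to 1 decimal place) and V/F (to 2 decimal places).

Adiabatic flash: solve Rachford–Rice at each trial T, then check hF = ψ·hV(T) + (1−ψ)·hL(T).
  T = 339.2 K: K = (3.729, 0.238), RR gives ψ = 0.090, H_out = 2.228 kJ/mol
  T = 378.9 K: K = (5.475, 0.344), RR gives ψ = 0.252, H_out = 11.235 kJ/mol
  T = 359.0 K: K = (4.564, 0.289), RR gives ψ = 0.178, H_out = 6.913 kJ/mol
  T = 349.1 K: K = (4.137, 0.263), RR gives ψ = 0.137, H_out = 4.642 kJ/mol
  T = 354.1 K: K = (4.351, 0.276), RR gives ψ = 0.158, H_out = 5.803 kJ/mol
  T = 351.6 K: K = (4.244, 0.269), RR gives ψ = 0.148, H_out = 5.227 kJ/mol
  T = 350.4 K: K = (4.193, 0.266), RR gives ψ = 0.143, H_out = 4.947 kJ/mol
Linear interpolation between T = 350.4 (H_out = 4.947) and T = 351.6 (H_out = 5.227) on hF = 5.082 gives T ≈ 351.0 K, at which ψ = 0.15.

T = 351.0 K, V/F = 0.15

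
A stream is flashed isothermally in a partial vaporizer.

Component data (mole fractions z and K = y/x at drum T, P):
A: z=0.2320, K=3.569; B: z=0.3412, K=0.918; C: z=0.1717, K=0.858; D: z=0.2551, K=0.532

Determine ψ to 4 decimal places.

Newton–Raphson from ψ = 0.5:
  ψ = 0.5000: g = 0.04962, g' = -0.3951 → ψ = 0.6256
  ψ = 0.6256: g = 0.00355, g' = -0.3437 → ψ = 0.6359
  ψ = 0.6359: g = 0.00002, g' = -0.3407 → ψ = 0.6360
Converged at ψ = 0.6360.

ψ = 0.6360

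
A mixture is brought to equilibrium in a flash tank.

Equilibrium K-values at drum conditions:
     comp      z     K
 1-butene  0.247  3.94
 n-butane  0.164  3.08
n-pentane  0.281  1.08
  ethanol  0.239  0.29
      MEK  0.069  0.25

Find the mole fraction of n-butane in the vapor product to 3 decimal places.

y_n-butane = 0.215

Newton–Raphson from β = 0.5:
  β = 0.500: g = 0.1369, g' = -0.911 → β = 0.650
Converged at β = 0.650.
Compositions from xᵢ = zᵢ/(1+β(Kᵢ−1)), yᵢ = Kᵢxᵢ:
  1-butene: x = 0.085, y = 0.334
  n-butane: x = 0.070, y = 0.215
  n-pentane: x = 0.267, y = 0.288
  ethanol: x = 0.444, y = 0.129
  MEK: x = 0.135, y = 0.034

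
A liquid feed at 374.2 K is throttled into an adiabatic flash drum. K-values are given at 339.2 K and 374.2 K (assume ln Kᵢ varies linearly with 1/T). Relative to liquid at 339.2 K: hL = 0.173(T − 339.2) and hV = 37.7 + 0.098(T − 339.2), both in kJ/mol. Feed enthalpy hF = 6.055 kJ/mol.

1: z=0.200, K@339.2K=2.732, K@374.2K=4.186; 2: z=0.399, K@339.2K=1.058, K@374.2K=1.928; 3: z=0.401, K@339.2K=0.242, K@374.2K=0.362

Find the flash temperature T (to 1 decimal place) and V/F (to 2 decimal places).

T = 342.3 K, V/F = 0.15

Adiabatic flash: solve Rachford–Rice at each trial T, then check hF = ψ·hV(T) + (1−ψ)·hL(T).
  T = 339.2 K: K = (2.732, 1.058, 0.242), RR gives ψ = 0.085, H_out = 3.209 kJ/mol
  T = 374.2 K: K = (4.186, 1.928, 0.362), RR gives ψ = 0.652, H_out = 28.911 kJ/mol
  T = 356.7 K: K = (3.417, 1.449, 0.299), RR gives ψ = 0.410, H_out = 17.931 kJ/mol
  T = 347.9 K: K = (3.062, 1.242, 0.270), RR gives ψ = 0.257, H_out = 11.020 kJ/mol
  T = 343.5 K: K = (2.893, 1.146, 0.255), RR gives ψ = 0.172, H_out = 7.179 kJ/mol
  T = 341.4 K: K = (2.814, 1.103, 0.249), RR gives ψ = 0.130, H_out = 5.265 kJ/mol
Linear interpolation between T = 341.4 (H_out = 5.265) and T = 343.5 (H_out = 7.179) on hF = 6.055 gives T ≈ 342.3 K, at which ψ = 0.15.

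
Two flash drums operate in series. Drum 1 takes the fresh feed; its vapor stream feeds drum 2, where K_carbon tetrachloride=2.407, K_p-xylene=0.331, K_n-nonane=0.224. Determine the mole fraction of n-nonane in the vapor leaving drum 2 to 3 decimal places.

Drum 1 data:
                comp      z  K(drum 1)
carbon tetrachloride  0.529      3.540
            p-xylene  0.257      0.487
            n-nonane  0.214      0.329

y_n-nonane (drum 2) = 0.066

Drum 1:
Material balance + equilibrium reduce to Σ zᵢ(Kᵢ−1)/(1+ψ₁(Kᵢ−1)) = 0.
Feasibility: ΣzᵢKᵢ = 2.068, Σzᵢ/Kᵢ = 1.328 — both > 1, two phases present.
Newton iteration, ψ₁⁰ = 0.5:
  ψ₁ = 0.500: g = 0.1985, g' = -1.003 → ψ₁ = 0.698
  ψ₁ = 0.698: g = 0.0092, g' = -0.949 → ψ₁ = 0.708
Converged at ψ₁ = 0.708.
Drum-1 compositions:
  carbon tetrachloride: x = 0.189, y = 0.669
  p-xylene: x = 0.403, y = 0.196
  n-nonane: x = 0.407, y = 0.134
Drum-2 feed = drum-1 vapor: z₂ = (0.6695, 0.1965, 0.1340).
Drum 2:
Material balance + equilibrium reduce to Σ zᵢ(Kᵢ−1)/(1+ψ₂(Kᵢ−1)) = 0.
g(0) = ΣzᵢKᵢ − 1 = 0.706 and g(1) = 1 − Σzᵢ/Kᵢ = -0.470, so a root lies in (0, 1).
Newton iteration, ψ₂⁰ = 0.46:
  ψ₂ = 0.460: g = 0.2202, g' = -0.867 → ψ₂ = 0.714
  ψ₂ = 0.714: g = -0.0149, g' = -1.058 → ψ₂ = 0.700
Converged at ψ₂ = 0.700.
  carbon tetrachloride: x = 0.337, y = 0.812
  p-xylene: x = 0.369, y = 0.122
  n-nonane: x = 0.293, y = 0.066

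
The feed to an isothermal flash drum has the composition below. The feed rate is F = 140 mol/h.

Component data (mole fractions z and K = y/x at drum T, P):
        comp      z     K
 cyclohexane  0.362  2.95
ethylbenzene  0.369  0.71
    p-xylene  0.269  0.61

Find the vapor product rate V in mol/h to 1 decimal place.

Material balance + equilibrium reduce to Σ zᵢ(Kᵢ−1)/(1+V/F(Kᵢ−1)) = 0.
g(0) = ΣzᵢKᵢ − 1 = 0.494 and g(1) = 1 − Σzᵢ/Kᵢ = -0.083, so a root lies in (0, 1).
Iterate (Newton) starting at V/F = 0.5:
  V/F = 0.500: g = 0.1019, g' = -0.458 → V/F = 0.722
  V/F = 0.722: g = 0.0117, g' = -0.366 → V/F = 0.754
  V/F = 0.754: g = 0.0001, g' = -0.358 → V/F = 0.755
Converged at V/F = 0.755.
Then V = V/F·F = 0.7545·140 = 105.6 mol/h and L = F − V = 34.4 mol/h.

V = 105.6 mol/h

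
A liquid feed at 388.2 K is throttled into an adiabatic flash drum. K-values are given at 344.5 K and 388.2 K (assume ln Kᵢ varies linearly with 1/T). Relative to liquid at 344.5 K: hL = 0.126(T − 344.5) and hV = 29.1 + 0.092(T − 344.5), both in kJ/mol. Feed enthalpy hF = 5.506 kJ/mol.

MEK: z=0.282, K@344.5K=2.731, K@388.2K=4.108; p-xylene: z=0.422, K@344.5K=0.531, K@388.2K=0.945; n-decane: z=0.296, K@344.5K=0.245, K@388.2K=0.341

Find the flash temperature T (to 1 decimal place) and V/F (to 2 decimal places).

T = 352.8 K, V/F = 0.15

Adiabatic flash: solve Rachford–Rice at each trial T, then check hF = ψ·hV(T) + (1−ψ)·hL(T).
  T = 344.5 K: K = (2.731, 0.531, 0.245), RR gives ψ = 0.065, H_out = 1.880 kJ/mol
  T = 388.2 K: K = (4.108, 0.945, 0.341), RR gives ψ = 0.541, H_out = 20.438 kJ/mol
  T = 366.4 K: K = (3.392, 0.721, 0.292), RR gives ψ = 0.298, H_out = 11.205 kJ/mol
  T = 355.4 K: K = (3.052, 0.621, 0.268), RR gives ψ = 0.182, H_out = 6.595 kJ/mol
  T = 349.9 K: K = (2.888, 0.575, 0.256), RR gives ψ = 0.123, H_out = 4.251 kJ/mol
  T = 352.6 K: K = (2.968, 0.597, 0.262), RR gives ψ = 0.152, H_out = 5.408 kJ/mol
  T = 354.0 K: K = (3.010, 0.609, 0.265), RR gives ψ = 0.167, H_out = 6.003 kJ/mol
Linear interpolation between T = 352.6 (H_out = 5.408) and T = 354.0 (H_out = 6.003) on hF = 5.506 gives T ≈ 352.8 K, at which ψ = 0.15.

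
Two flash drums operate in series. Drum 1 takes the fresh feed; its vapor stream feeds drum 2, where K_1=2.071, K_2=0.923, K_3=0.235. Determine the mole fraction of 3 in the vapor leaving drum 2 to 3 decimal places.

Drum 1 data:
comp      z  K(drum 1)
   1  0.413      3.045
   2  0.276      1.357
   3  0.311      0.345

y_3 (drum 2) = 0.092

Drum 1:
Rachford–Rice: g(ψ₁) = Σ zᵢ(Kᵢ−1)/(1+ψ₁(Kᵢ−1)) = 0.
Feasibility: ΣzᵢKᵢ = 1.739, Σzᵢ/Kᵢ = 1.240 — both > 1, two phases present.
Newton–Raphson from ψ₁ = 0.48:
  ψ₁ = 0.480: g = 0.2132, g' = -0.749 → ψ₁ = 0.765
  ψ₁ = 0.765: g = -0.0012, g' = -0.820 → ψ₁ = 0.763
Converged at ψ₁ = 0.763.
Drum-1 compositions:
  1: x = 0.161, y = 0.491
  2: x = 0.217, y = 0.294
  3: x = 0.622, y = 0.215
Drum-2 feed = drum-1 vapor: z₂ = (0.4911, 0.2943, 0.2145).
Drum 2:
Let ψ₂ = V/F and solve Σ zᵢ(Kᵢ−1)/(1+ψ₂(Kᵢ−1)) = 0.
Feasibility: ΣzᵢKᵢ = 1.339, Σzᵢ/Kᵢ = 1.469 — both > 1, two phases present.
Newton iteration, ψ₂⁰ = 0.45:
  ψ₂ = 0.450: g = 0.0812, g' = -0.550 → ψ₂ = 0.598
  ψ₂ = 0.598: g = -0.0053, g' = -0.637 → ψ₂ = 0.589
Converged at ψ₂ = 0.589.
  1: x = 0.301, y = 0.624
  2: x = 0.308, y = 0.285
  3: x = 0.391, y = 0.092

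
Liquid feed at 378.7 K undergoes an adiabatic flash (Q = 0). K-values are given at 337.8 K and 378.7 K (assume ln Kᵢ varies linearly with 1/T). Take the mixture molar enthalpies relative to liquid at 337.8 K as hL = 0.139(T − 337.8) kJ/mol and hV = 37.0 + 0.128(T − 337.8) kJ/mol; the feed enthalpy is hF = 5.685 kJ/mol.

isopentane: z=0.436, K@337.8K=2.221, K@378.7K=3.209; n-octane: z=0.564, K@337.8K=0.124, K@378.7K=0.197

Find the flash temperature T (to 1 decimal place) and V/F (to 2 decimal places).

Adiabatic flash: solve Rachford–Rice at each trial T, then check hF = ψ·hV(T) + (1−ψ)·hL(T).
  T = 337.8 K: K = (2.221, 0.124), RR gives ψ = 0.036, H_out = 1.325 kJ/mol
  T = 378.7 K: K = (3.209, 0.197), RR gives ψ = 0.288, H_out = 16.199 kJ/mol
  T = 358.2 K: K = (2.697, 0.158), RR gives ψ = 0.186, H_out = 9.660 kJ/mol
  T = 348.0 K: K = (2.454, 0.141), RR gives ψ = 0.120, H_out = 5.826 kJ/mol
  T = 342.9 K: K = (2.336, 0.132), RR gives ψ = 0.080, H_out = 3.679 kJ/mol
  T = 345.4 K: K = (2.394, 0.136), RR gives ψ = 0.100, H_out = 4.754 kJ/mol
  T = 346.7 K: K = (2.424, 0.138), RR gives ψ = 0.110, H_out = 5.296 kJ/mol
Linear interpolation between T = 346.7 (H_out = 5.296) and T = 348.0 (H_out = 5.826) on hF = 5.685 gives T ≈ 347.7 K, at which ψ = 0.12.

T = 347.7 K, V/F = 0.12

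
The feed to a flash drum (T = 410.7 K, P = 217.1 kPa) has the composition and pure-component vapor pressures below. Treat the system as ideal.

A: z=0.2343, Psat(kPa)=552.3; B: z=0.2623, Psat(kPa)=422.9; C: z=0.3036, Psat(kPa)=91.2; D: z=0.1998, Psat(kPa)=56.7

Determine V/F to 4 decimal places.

V/F = 0.3521

Raoult's law: Kᵢ = Pᵢˢᵃᵗ/P = Pᵢˢᵃᵗ/217.1.
  K_A = 552.3/217.1 = 2.543989, K_B = 422.9/217.1 = 1.947950, K_C = 91.2/217.1 = 0.420083, K_D = 56.7/217.1 = 0.261170
Newton–Raphson from V/F = 0.5:
  V/F = 0.5000: g = -0.10921, g' = -0.7632 → V/F = 0.3569
  V/F = 0.3569: g = -0.00347, g' = -0.7273 → V/F = 0.3521
Converged at V/F = 0.3521.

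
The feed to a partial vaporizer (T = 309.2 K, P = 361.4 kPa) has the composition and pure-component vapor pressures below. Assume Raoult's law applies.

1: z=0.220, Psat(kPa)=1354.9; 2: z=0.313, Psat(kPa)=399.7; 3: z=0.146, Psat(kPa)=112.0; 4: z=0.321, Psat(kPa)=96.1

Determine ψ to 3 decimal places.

ψ = 0.230

Raoult's law: Kᵢ = Pᵢˢᵃᵗ/P = Pᵢˢᵃᵗ/361.4.
  K_1 = 1354.9/361.4 = 3.74903, K_2 = 399.7/361.4 = 1.10598, K_3 = 112.0/361.4 = 0.30991, K_4 = 96.1/361.4 = 0.26591
Rachford–Rice: g(ψ) = Σ zᵢ(Kᵢ−1)/(1+ψ(Kᵢ−1)) = 0.
Feasibility: ΣzᵢKᵢ = 1.302, Σzᵢ/Kᵢ = 2.020 — both > 1, two phases present.
Iterate (Newton) starting at ψ = 0.37:
  ψ = 0.370: g = -0.1271, g' = -0.863 → ψ = 0.223
  ψ = 0.223: g = 0.0067, g' = -0.987 → ψ = 0.230
Converged at ψ = 0.230.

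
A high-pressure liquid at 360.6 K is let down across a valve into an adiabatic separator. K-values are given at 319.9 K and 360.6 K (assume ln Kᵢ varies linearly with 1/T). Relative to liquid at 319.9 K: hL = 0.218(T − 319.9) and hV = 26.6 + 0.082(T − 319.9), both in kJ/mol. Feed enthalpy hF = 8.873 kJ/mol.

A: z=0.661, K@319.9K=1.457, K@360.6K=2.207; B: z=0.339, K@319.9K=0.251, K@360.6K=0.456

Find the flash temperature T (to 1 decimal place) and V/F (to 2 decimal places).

Adiabatic flash: solve Rachford–Rice at each trial T, then check hF = ψ·hV(T) + (1−ψ)·hL(T).
  T = 319.9 K: K = (1.457, 0.251), RR gives ψ = 0.141, H_out = 3.743 kJ/mol
  T = 360.6 K: K = (2.207, 0.456), RR gives ψ = 0.934, H_out = 28.552 kJ/mol
  T = 340.2 K: K = (1.815, 0.344), RR gives ψ = 0.592, H_out = 18.532 kJ/mol
  T = 330.0 K: K = (1.631, 0.295), RR gives ψ = 0.400, H_out = 12.297 kJ/mol
  T = 324.9 K: K = (1.542, 0.272), RR gives ψ = 0.283, H_out = 8.418 kJ/mol
  T = 327.4 K: K = (1.585, 0.283), RR gives ψ = 0.343, H_out = 10.408 kJ/mol
  T = 326.1 K: K = (1.563, 0.278), RR gives ψ = 0.312, H_out = 9.397 kJ/mol
Linear interpolation between T = 324.9 (H_out = 8.418) and T = 326.1 (H_out = 9.397) on hF = 8.873 gives T ≈ 325.5 K, at which ψ = 0.30.

T = 325.5 K, V/F = 0.30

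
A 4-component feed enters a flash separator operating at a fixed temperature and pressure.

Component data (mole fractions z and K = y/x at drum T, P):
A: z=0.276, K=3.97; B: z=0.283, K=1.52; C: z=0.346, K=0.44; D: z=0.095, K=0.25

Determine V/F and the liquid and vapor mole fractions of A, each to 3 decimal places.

V/F = 0.581, x_A = 0.101, y_A = 0.402

Material balance + equilibrium reduce to Σ zᵢ(Kᵢ−1)/(1+V/F(Kᵢ−1)) = 0.
Check two-phase: ΣzᵢKᵢ = 1.702 > 1 and Σzᵢ/Kᵢ = 1.422 > 1, so g(0) = 0.702 > 0 and g(1) = -0.422 < 0.
Newton–Raphson from V/F = 0.5:
  V/F = 0.500: g = 0.0635, g' = -0.789 → V/F = 0.581
Converged at V/F = 0.581.
Compositions from xᵢ = zᵢ/(1+V/F(Kᵢ−1)), yᵢ = Kᵢxᵢ:
  A: x = 0.101, y = 0.402
  B: x = 0.217, y = 0.330
  C: x = 0.513, y = 0.226
  D: x = 0.168, y = 0.042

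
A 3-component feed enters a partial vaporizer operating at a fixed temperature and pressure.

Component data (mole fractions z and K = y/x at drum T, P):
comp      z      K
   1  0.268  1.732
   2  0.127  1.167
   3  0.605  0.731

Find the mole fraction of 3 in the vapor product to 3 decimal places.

Let ψ = V/F and solve Σ zᵢ(Kᵢ−1)/(1+ψ(Kᵢ−1)) = 0.
Check two-phase: ΣzᵢKᵢ = 1.055 > 1 and Σzᵢ/Kᵢ = 1.091 > 1, so g(0) = 0.055 > 0 and g(1) = -0.091 < 0.
Newton iteration, ψ⁰ = 0.5:
  ψ = 0.500: g = -0.0248, g' = -0.138 → ψ = 0.320
  ψ = 0.320: g = 0.0009, g' = -0.150 → ψ = 0.327
Converged at ψ = 0.327.
Compositions from xᵢ = zᵢ/(1+ψ(Kᵢ−1)), yᵢ = Kᵢxᵢ:
  1: x = 0.216, y = 0.375
  2: x = 0.120, y = 0.141
  3: x = 0.663, y = 0.485

y_3 = 0.485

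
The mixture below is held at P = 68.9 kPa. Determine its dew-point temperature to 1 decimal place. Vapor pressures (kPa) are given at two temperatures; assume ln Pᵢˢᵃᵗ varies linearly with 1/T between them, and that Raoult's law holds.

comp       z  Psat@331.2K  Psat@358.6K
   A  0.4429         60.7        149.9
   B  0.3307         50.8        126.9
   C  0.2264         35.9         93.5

T = 340.4 K

Dew-point temperature: Σzᵢ·P/Pᵢˢᵃᵗ(T) = 1. Interpolate ln Pᵢˢᵃᵗ = aᵢ + bᵢ/T.
  T = 331.2 K: ΣzᵢP/Pᵢˢᵃᵗ = 1.3858
  T = 358.6 K: ΣzᵢP/Pᵢˢᵃᵗ = 0.5500
  T = 344.9 K: ΣzᵢP/Pᵢˢᵃᵗ = 0.8571
  T = 338.0 K: ΣzᵢP/Pᵢˢᵃᵗ = 1.0864
  T = 341.4 K: ΣzᵢP/Pᵢˢᵃᵗ = 0.9654
  T = 339.7 K: ΣzᵢP/Pᵢˢᵃᵗ = 1.0238
Interpolating between 339.7 K and 341.4 K gives T ≈ 340.4 K.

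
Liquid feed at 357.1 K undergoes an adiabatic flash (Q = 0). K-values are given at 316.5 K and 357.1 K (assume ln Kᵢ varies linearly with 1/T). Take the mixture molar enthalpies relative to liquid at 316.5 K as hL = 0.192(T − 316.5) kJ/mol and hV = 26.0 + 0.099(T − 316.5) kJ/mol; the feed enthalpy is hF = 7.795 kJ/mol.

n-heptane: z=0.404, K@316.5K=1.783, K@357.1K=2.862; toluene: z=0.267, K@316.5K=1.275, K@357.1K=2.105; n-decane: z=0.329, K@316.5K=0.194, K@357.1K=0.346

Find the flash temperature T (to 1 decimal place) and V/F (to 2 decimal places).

Adiabatic flash: solve Rachford–Rice at each trial T, then check hF = ψ·hV(T) + (1−ψ)·hL(T).
  T = 316.5 K: K = (1.783, 1.275, 0.194), RR gives ψ = 0.252, H_out = 6.557 kJ/mol
  T = 357.1 K: K = (2.862, 2.105, 0.346), RR gives ψ = 0.808, H_out = 25.751 kJ/mol
  T = 336.8 K: K = (2.291, 1.663, 0.264), RR gives ψ = 0.584, H_out = 17.979 kJ/mol
  T = 326.6 K: K = (2.028, 1.461, 0.227), RR gives ψ = 0.444, H_out = 13.074 kJ/mol
  T = 321.6 K: K = (1.905, 1.367, 0.210), RR gives ψ = 0.359, H_out = 10.140 kJ/mol
  T = 319.1 K: K = (1.845, 1.322, 0.202), RR gives ψ = 0.310, H_out = 8.474 kJ/mol
  T = 317.8 K: K = (1.814, 1.298, 0.198), RR gives ψ = 0.282, H_out = 7.542 kJ/mol
  T = 318.5 K: K = (1.830, 1.311, 0.200), RR gives ψ = 0.297, H_out = 8.050 kJ/mol
Linear interpolation between T = 317.8 (H_out = 7.542) and T = 318.5 (H_out = 8.050) on hF = 7.795 gives T ≈ 318.1 K, at which ψ = 0.29.

T = 318.1 K, V/F = 0.29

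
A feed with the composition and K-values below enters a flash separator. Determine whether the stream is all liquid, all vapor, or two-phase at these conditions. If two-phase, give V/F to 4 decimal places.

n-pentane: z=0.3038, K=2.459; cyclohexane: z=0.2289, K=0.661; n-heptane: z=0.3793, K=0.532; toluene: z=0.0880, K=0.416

two-phase, V/F = 0.2106

ΣzᵢKᵢ = 1.1367; Σzᵢ/Kᵢ = 1.3943.
Both exceed 1, so a two-phase solution exists.
Let ψ = V/F and solve Σ zᵢ(Kᵢ−1)/(1+ψ(Kᵢ−1)) = 0.
Newton iteration, ψ⁰ = 0.42:
  ψ = 0.4200: g = -0.10468, g' = -0.4658 → ψ = 0.1953
  ψ = 0.1953: g = 0.00850, g' = -0.5607 → ψ = 0.2104
  ψ = 0.2104: g = 0.00008, g' = -0.5503 → ψ = 0.2106
Converged at ψ = 0.2106.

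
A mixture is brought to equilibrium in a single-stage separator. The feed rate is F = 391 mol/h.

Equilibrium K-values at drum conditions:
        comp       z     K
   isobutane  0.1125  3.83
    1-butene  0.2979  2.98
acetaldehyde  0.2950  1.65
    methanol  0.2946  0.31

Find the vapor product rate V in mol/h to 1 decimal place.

V = 312.1 mol/h

Let ψ = V/F and solve Σ zᵢ(Kᵢ−1)/(1+ψ(Kᵢ−1)) = 0.
Check two-phase: ΣzᵢKᵢ = 1.8967 > 1 and Σzᵢ/Kᵢ = 1.2585 > 1, so g(0) = 0.8967 > 0 and g(1) = -0.2585 < 0.
Newton iteration, ψ⁰ = 0.46:
  ψ = 0.4600: g = 0.29682, g' = -0.8648 → ψ = 0.8032
  ψ = 0.8032: g = -0.00505, g' = -1.0178 → ψ = 0.7983
  ψ = 0.7983: g = -0.00002, g' = -1.0093 → ψ = 0.7982
Converged at ψ = 0.7982.
Then V = ψ·F = 0.7982·391 = 312.1 mol/h and L = F − V = 78.9 mol/h.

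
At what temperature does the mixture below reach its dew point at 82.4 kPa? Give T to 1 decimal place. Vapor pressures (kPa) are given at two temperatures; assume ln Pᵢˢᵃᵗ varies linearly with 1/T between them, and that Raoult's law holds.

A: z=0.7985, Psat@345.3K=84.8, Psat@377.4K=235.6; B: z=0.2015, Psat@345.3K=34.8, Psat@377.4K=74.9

Dew-point temperature: Σzᵢ·P/Pᵢˢᵃᵗ(T) = 1. Interpolate ln Pᵢˢᵃᵗ = aᵢ + bᵢ/T.
  T = 345.3 K: ΣzᵢP/Pᵢˢᵃᵗ = 1.2530
  T = 377.4 K: ΣzᵢP/Pᵢˢᵃᵗ = 0.5009
  T = 361.4 K: ΣzᵢP/Pᵢˢᵃᵗ = 0.7737
  T = 353.4 K: ΣzᵢP/Pᵢˢᵃᵗ = 0.9772
  T = 349.4 K: ΣzᵢP/Pᵢˢᵃᵗ = 1.1031
  T = 351.4 K: ΣzᵢP/Pᵢˢᵃᵗ = 1.0379
Interpolating between 351.4 K and 353.4 K gives T ≈ 352.6 K.

T = 352.6 K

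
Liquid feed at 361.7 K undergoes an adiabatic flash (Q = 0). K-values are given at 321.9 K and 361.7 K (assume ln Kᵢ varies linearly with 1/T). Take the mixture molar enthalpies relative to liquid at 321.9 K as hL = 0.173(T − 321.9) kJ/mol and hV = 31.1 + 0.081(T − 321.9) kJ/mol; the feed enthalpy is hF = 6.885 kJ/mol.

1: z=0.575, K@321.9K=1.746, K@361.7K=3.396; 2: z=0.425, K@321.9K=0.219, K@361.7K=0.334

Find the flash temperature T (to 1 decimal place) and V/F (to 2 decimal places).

T = 323.7 K, V/F = 0.21

Adiabatic flash: solve Rachford–Rice at each trial T, then check hF = ψ·hV(T) + (1−ψ)·hL(T).
  T = 321.9 K: K = (1.746, 0.219), RR gives ψ = 0.167, H_out = 5.179 kJ/mol
  T = 361.7 K: K = (3.396, 0.334), RR gives ψ = 0.686, H_out = 25.708 kJ/mol
  T = 341.8 K: K = (2.483, 0.274), RR gives ψ = 0.505, H_out = 18.228 kJ/mol
  T = 331.9 K: K = (2.095, 0.246), RR gives ψ = 0.374, H_out = 13.025 kJ/mol
  T = 326.9 K: K = (1.915, 0.232), RR gives ψ = 0.285, H_out = 9.583 kJ/mol
  T = 324.4 K: K = (1.829, 0.226), RR gives ψ = 0.230, H_out = 7.532 kJ/mol
  T = 323.1 K: K = (1.786, 0.222), RR gives ψ = 0.198, H_out = 6.351 kJ/mol
Linear interpolation between T = 323.1 (H_out = 6.351) and T = 324.4 (H_out = 7.532) on hF = 6.885 gives T ≈ 323.7 K, at which ψ = 0.21.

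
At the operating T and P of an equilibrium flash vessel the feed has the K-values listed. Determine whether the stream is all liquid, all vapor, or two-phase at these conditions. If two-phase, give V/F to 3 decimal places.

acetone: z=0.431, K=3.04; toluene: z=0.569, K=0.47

ΣzᵢKᵢ = 1.578; Σzᵢ/Kᵢ = 1.352.
Both exceed 1, so a two-phase solution exists.
Rachford–Rice: g(ψ) = Σ zᵢ(Kᵢ−1)/(1+ψ(Kᵢ−1)) = 0.
Binary case is linear: z₁(K₁−1)(1+ψ(K₂−1)) + z₂(K₂−1)(1+ψ(K₁−1)) = 0
⇒ ψ = [z₁(K₁−1)+z₂(K₂−1)] / [−(K₁−1)(K₂−1)] = 0.5777/1.0812 = 0.534

two-phase, V/F = 0.534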